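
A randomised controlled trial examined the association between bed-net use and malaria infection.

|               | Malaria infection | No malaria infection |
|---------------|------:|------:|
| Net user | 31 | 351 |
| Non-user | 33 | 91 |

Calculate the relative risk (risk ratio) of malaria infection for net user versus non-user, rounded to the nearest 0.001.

0.305

Cells: a = 31, b = 351, c = 33, d = 91.
Risk in exposed = 31/382 = 0.08115; risk in unexposed = 33/124 = 0.26613.
RR = 0.08115 / 0.26613 = 0.30493
The risk is 70% lower among the exposed than among the unexposed.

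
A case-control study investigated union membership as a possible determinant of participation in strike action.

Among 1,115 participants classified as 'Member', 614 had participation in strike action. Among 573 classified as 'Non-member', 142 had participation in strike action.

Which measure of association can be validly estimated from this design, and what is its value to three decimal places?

3.720

From the description: a = 614, b = 501, c = 142, d = 431.
This is a case-control study: participants were sampled on outcome status, so risks in the source population cannot be estimated directly — relative risk is not valid here. The odds ratio is the appropriate measure.
OR = (a·d)/(b·c) = (614 × 431) / (501 × 142) = 264634 / 71142 = 3.71980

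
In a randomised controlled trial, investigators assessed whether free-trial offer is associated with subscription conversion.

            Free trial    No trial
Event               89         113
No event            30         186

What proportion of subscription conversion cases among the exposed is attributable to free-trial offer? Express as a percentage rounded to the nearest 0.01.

49.47

Reading the table with exposure as columns: a = 89 (Free trial, case), b = 30 (Free trial, non-case), c = 113 (No trial, case), d = 186.
Risk in exposed = 89/119 = 0.74790; risk in unexposed = 113/299 = 0.37793.
RR = 0.74790/0.37793 = 1.97895
AR% = (RR − 1)/RR × 100 = (1.97895 − 1)/1.97895 × 100 = 49.4683%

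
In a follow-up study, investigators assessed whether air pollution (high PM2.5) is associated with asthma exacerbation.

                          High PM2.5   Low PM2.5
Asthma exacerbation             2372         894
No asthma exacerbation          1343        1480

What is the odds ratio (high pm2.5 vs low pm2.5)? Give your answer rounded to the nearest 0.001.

Reading the table with exposure as columns: a = 2372 (High PM2.5, case), b = 1343 (High PM2.5, non-case), c = 894 (Low PM2.5, case), d = 1480.
OR = (a·d)/(b·c) = (2372 × 1480) / (1343 × 894) = 3510560 / 1200642 = 2.92390
The odds of asthma exacerbation are about 2.92 times as high in the high pm2.5 group.

2.924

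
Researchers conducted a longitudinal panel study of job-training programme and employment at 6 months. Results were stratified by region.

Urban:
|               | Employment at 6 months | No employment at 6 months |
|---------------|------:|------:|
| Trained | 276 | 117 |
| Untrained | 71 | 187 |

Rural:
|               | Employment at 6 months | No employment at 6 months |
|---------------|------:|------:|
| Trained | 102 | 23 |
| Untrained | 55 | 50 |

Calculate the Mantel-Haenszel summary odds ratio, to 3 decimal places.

OR_MH = Σ(aᵢdᵢ/nᵢ) / Σ(bᵢcᵢ/nᵢ), where nᵢ is the stratum total.
Stratum 1 (Urban): n = 651; a·d/n = 276·187/651 = 79.2811; b·c/n = 117·71/651 = 12.7604
Stratum 2 (Rural): n = 230; a·d/n = 102·50/230 = 22.1739; b·c/n = 23·55/230 = 5.5000
OR_MH = (79.2811 + 22.1739) / (12.7604 + 5.5000) = 101.4550 / 18.2604 = 5.55602

5.556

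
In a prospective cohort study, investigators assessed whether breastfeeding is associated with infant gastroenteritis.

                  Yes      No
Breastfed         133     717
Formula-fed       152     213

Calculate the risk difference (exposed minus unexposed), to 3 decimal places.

Cells: a = 133, b = 717, c = 152, d = 213.
Risk in exposed = 133/850 = 0.156471; risk in unexposed = 152/365 = 0.416438.
Risk difference = 0.156471 − 0.416438 = -0.259968

-0.260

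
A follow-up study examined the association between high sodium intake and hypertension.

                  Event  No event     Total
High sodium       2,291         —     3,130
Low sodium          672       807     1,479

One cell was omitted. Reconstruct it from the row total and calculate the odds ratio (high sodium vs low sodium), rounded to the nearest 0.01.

The missing cell is in the exposed row: 3130 − 2291 = 839.
So a = 2291, b = 839, c = 672, d = 807.
OR = (a·d)/(b·c) = (2291 × 807) / (839 × 672) = 1848837 / 563808 = 3.27920

3.28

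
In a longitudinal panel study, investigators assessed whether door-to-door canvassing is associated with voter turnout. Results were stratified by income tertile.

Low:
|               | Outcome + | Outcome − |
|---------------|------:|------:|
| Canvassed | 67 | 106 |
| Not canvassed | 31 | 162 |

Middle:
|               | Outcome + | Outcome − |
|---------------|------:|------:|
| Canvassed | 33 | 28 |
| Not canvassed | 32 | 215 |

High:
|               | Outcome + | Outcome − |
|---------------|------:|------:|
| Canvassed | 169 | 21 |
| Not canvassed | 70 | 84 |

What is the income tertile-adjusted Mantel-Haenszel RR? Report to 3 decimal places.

RR_MH = Σ(aᵢ·n₀ᵢ/nᵢ) / Σ(cᵢ·n₁ᵢ/nᵢ), with n₁ᵢ = aᵢ+bᵢ (exposed), n₀ᵢ = cᵢ+dᵢ (unexposed), nᵢ = n₁ᵢ+n₀ᵢ.
Stratum 1 (Low): n₁ = 173, n₀ = 193, n = 366; a·n₀/n = 67·193/366 = 35.3306; c·n₁/n = 31·173/366 = 14.6530
Stratum 2 (Middle): n₁ = 61, n₀ = 247, n = 308; a·n₀/n = 33·247/308 = 26.4643; c·n₁/n = 32·61/308 = 6.3377
Stratum 3 (High): n₁ = 190, n₀ = 154, n = 344; a·n₀/n = 169·154/344 = 75.6570; c·n₁/n = 70·190/344 = 38.6628
RR_MH = (35.3306 + 26.4643 + 75.6570) / (14.6530 + 6.3377 + 38.6628) = 137.4519 / 59.6535 = 2.30417

2.304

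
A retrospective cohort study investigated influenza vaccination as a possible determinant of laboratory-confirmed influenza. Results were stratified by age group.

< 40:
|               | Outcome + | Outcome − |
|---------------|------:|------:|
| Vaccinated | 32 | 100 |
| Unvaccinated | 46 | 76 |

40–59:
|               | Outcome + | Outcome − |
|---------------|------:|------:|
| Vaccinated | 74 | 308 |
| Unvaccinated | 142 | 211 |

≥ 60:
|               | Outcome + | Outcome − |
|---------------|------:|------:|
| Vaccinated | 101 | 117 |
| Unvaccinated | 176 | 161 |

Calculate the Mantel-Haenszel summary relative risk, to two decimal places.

RR_MH = Σ(aᵢ·n₀ᵢ/nᵢ) / Σ(cᵢ·n₁ᵢ/nᵢ), with n₁ᵢ = aᵢ+bᵢ (exposed), n₀ᵢ = cᵢ+dᵢ (unexposed), nᵢ = n₁ᵢ+n₀ᵢ.
Stratum 1 (< 40): n₁ = 132, n₀ = 122, n = 254; a·n₀/n = 32·122/254 = 15.3701; c·n₁/n = 46·132/254 = 23.9055
Stratum 2 (40–59): n₁ = 382, n₀ = 353, n = 735; a·n₀/n = 74·353/735 = 35.5401; c·n₁/n = 142·382/735 = 73.8014
Stratum 3 (≥ 60): n₁ = 218, n₀ = 337, n = 555; a·n₀/n = 101·337/555 = 61.3279; c·n₁/n = 176·218/555 = 69.1315
RR_MH = (15.3701 + 35.5401 + 61.3279) / (23.9055 + 73.8014 + 69.1315) = 112.2381 / 166.8384 = 0.67274

0.67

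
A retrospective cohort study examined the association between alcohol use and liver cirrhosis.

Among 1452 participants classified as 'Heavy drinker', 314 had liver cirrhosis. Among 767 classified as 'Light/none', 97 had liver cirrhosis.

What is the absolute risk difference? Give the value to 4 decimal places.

0.0898

From the description: a = 314, b = 1138, c = 97, d = 670.
Risk in exposed = 314/1452 = 0.216253; risk in unexposed = 97/767 = 0.126467.
Risk difference = 0.216253 − 0.126467 = 0.089787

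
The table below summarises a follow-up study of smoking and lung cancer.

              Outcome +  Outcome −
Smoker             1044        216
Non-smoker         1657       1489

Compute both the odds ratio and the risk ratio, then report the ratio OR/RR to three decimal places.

2.761

Cells: a = 1044, b = 216, c = 1657, d = 1489.
OR = (1044·1489)/(216·1657) = 1554516/357912 = 4.34329
Risk in exposed = 1044/1260 = 0.82857; risk in unexposed = 1657/3146 = 0.52670; RR = 1.57314
OR/RR = 4.34329 / 1.57314 = 2.76091
The outcome is not rare, so the OR lies further from 1 than the RR.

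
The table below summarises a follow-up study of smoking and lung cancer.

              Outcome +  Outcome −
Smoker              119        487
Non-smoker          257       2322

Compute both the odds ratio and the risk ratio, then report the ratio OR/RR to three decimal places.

Cells: a = 119, b = 487, c = 257, d = 2322.
OR = (119·2322)/(487·257) = 276318/125159 = 2.20774
Risk in exposed = 119/606 = 0.19637; risk in unexposed = 257/2579 = 0.09965; RR = 1.97057
OR/RR = 2.20774 / 1.97057 = 1.12035
The outcome is not rare, so the OR lies further from 1 than the RR.

1.120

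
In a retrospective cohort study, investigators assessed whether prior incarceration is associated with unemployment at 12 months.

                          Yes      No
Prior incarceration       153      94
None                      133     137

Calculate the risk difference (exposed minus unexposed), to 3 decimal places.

Cells: a = 153, b = 94, c = 133, d = 137.
Risk in exposed = 153/247 = 0.619433; risk in unexposed = 133/270 = 0.492593.
Risk difference = 0.619433 − 0.492593 = 0.126841

0.127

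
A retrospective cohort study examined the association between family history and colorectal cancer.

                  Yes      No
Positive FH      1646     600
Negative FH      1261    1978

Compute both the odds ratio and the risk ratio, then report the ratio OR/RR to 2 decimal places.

2.29

Cells: a = 1646, b = 600, c = 1261, d = 1978.
OR = (1646·1978)/(600·1261) = 3255788/756600 = 4.30318
Risk in exposed = 1646/2246 = 0.73286; risk in unexposed = 1261/3239 = 0.38932; RR = 1.88242
OR/RR = 4.30318 / 1.88242 = 2.28599
The outcome is not rare, so the OR lies further from 1 than the RR.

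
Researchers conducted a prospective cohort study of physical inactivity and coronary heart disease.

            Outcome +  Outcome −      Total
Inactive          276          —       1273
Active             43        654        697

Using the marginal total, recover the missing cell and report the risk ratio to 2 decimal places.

The missing cell is in the exposed row: 1273 − 276 = 997.
So a = 276, b = 997, c = 43, d = 654.
RR = [a/(a+b)] / [c/(c+d)] = (276/1273) / (43/697) = 0.21681/0.06169 = 3.51435

3.51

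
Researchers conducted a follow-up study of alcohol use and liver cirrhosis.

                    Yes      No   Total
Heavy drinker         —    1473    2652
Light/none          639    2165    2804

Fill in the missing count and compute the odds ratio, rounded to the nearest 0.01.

2.71

The missing cell is in the exposed row: 2652 − 1473 = 1179.
So a = 1179, b = 1473, c = 639, d = 2165.
OR = (a·d)/(b·c) = (1179 × 2165) / (1473 × 639) = 2552535 / 941247 = 2.71187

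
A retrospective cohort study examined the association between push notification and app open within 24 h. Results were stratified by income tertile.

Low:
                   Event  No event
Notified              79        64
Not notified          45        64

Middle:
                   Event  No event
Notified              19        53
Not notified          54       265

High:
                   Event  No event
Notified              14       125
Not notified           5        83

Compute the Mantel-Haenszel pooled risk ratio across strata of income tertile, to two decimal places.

RR_MH = Σ(aᵢ·n₀ᵢ/nᵢ) / Σ(cᵢ·n₁ᵢ/nᵢ), with n₁ᵢ = aᵢ+bᵢ (exposed), n₀ᵢ = cᵢ+dᵢ (unexposed), nᵢ = n₁ᵢ+n₀ᵢ.
Stratum 1 (Low): n₁ = 143, n₀ = 109, n = 252; a·n₀/n = 79·109/252 = 34.1706; c·n₁/n = 45·143/252 = 25.5357
Stratum 2 (Middle): n₁ = 72, n₀ = 319, n = 391; a·n₀/n = 19·319/391 = 15.5013; c·n₁/n = 54·72/391 = 9.9437
Stratum 3 (High): n₁ = 139, n₀ = 88, n = 227; a·n₀/n = 14·88/227 = 5.4273; c·n₁/n = 5·139/227 = 3.0617
RR_MH = (34.1706 + 15.5013 + 5.4273) / (25.5357 + 9.9437 + 3.0617) = 55.0992 / 38.5411 = 1.42962

1.43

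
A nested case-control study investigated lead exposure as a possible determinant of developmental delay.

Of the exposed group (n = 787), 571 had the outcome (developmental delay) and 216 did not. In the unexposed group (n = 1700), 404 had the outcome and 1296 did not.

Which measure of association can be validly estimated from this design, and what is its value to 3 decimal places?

8.480

From the description: a = 571, b = 216, c = 404, d = 1296.
This is a nested case-control study: participants were sampled on outcome status, so risks in the source population cannot be estimated directly — relative risk is not valid here. The odds ratio is the appropriate measure.
OR = (a·d)/(b·c) = (571 × 1296) / (216 × 404) = 740016 / 87264 = 8.48020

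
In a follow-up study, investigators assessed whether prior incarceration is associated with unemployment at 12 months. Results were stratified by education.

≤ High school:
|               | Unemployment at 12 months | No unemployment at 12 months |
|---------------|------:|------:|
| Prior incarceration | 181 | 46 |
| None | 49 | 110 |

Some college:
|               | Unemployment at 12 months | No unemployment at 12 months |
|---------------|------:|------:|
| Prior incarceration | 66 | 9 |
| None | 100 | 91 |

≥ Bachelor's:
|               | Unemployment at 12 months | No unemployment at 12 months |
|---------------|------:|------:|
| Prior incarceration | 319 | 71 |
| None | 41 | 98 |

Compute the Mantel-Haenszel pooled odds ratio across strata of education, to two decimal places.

9.05

OR_MH = Σ(aᵢdᵢ/nᵢ) / Σ(bᵢcᵢ/nᵢ), where nᵢ is the stratum total.
Stratum 1 (≤ High school): n = 386; a·d/n = 181·110/386 = 51.5803; b·c/n = 46·49/386 = 5.8394
Stratum 2 (Some college): n = 266; a·d/n = 66·91/266 = 22.5789; b·c/n = 9·100/266 = 3.3835
Stratum 3 (≥ Bachelor's): n = 529; a·d/n = 319·98/529 = 59.0964; b·c/n = 71·41/529 = 5.5028
OR_MH = (51.5803 + 22.5789 + 59.0964) / (5.8394 + 3.3835 + 5.5028) = 133.2557 / 14.7257 = 9.04921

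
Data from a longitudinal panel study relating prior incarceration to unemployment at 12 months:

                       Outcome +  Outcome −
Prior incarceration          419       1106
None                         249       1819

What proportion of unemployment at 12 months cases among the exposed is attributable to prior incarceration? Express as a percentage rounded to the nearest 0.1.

56.2

Cells: a = 419, b = 1106, c = 249, d = 1819.
Risk in exposed = 419/1525 = 0.27475; risk in unexposed = 249/2068 = 0.12041.
RR = 0.27475/0.12041 = 2.28189
AR% = (RR − 1)/RR × 100 = (2.28189 − 1)/2.28189 × 100 = 56.1767%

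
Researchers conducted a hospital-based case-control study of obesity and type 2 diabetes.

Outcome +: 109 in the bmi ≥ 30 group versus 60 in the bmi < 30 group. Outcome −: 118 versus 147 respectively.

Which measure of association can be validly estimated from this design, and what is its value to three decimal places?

From the description: a = 109, b = 118, c = 60, d = 147.
This is a hospital-based case-control study: participants were sampled on outcome status, so risks in the source population cannot be estimated directly — relative risk is not valid here. The odds ratio is the appropriate measure.
OR = (a·d)/(b·c) = (109 × 147) / (118 × 60) = 16023 / 7080 = 2.26314

2.263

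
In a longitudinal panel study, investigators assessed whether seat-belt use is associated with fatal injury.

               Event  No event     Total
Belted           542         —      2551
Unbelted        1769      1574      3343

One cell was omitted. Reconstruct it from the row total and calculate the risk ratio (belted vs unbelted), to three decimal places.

The missing cell is in the exposed row: 2551 − 542 = 2009.
So a = 542, b = 2009, c = 1769, d = 1574.
RR = [a/(a+b)] / [c/(c+d)] = (542/2551) / (1769/3343) = 0.21247/0.52917 = 0.40151

0.402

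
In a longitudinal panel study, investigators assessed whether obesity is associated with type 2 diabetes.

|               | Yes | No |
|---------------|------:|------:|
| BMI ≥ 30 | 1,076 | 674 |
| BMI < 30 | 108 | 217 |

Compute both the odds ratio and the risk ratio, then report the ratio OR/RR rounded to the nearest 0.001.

Cells: a = 1076, b = 674, c = 108, d = 217.
OR = (1076·217)/(674·108) = 233492/72792 = 3.20766
Risk in exposed = 1076/1750 = 0.61486; risk in unexposed = 108/325 = 0.33231; RR = 1.85026
OR/RR = 3.20766 / 1.85026 = 1.73362
The outcome is not rare, so the OR lies further from 1 than the RR.

1.734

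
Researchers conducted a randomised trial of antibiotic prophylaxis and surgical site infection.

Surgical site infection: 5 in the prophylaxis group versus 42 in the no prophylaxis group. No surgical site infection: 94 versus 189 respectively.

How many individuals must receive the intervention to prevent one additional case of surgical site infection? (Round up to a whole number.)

8

Risk in treated group = 5/99 = 0.05051; risk in control = 42/231 = 0.18182.
Absolute risk reduction = 0.18182 − 0.05051 = 0.13131
NNT = 1 / ARR = 1 / 0.13131 = 7.615 → round up → 8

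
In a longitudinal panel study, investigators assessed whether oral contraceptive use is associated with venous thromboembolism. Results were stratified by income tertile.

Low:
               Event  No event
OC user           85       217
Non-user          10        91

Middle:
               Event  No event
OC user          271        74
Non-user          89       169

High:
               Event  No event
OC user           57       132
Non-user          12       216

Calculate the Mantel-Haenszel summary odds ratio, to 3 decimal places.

6.201

OR_MH = Σ(aᵢdᵢ/nᵢ) / Σ(bᵢcᵢ/nᵢ), where nᵢ is the stratum total.
Stratum 1 (Low): n = 403; a·d/n = 85·91/403 = 19.1935; b·c/n = 217·10/403 = 5.3846
Stratum 2 (Middle): n = 603; a·d/n = 271·169/603 = 75.9519; b·c/n = 74·89/603 = 10.9221
Stratum 3 (High): n = 417; a·d/n = 57·216/417 = 29.5252; b·c/n = 132·12/417 = 3.7986
OR_MH = (19.1935 + 75.9519 + 29.5252) / (5.3846 + 10.9221 + 3.7986) = 124.6706 / 20.1052 = 6.20090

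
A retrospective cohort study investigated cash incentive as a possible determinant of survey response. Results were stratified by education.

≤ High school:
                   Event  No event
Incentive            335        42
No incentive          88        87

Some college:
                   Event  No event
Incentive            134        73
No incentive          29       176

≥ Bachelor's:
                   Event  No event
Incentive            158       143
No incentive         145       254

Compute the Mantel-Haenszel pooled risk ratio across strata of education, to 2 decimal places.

1.92

RR_MH = Σ(aᵢ·n₀ᵢ/nᵢ) / Σ(cᵢ·n₁ᵢ/nᵢ), with n₁ᵢ = aᵢ+bᵢ (exposed), n₀ᵢ = cᵢ+dᵢ (unexposed), nᵢ = n₁ᵢ+n₀ᵢ.
Stratum 1 (≤ High school): n₁ = 377, n₀ = 175, n = 552; a·n₀/n = 335·175/552 = 106.2047; c·n₁/n = 88·377/552 = 60.1014
Stratum 2 (Some college): n₁ = 207, n₀ = 205, n = 412; a·n₀/n = 134·205/412 = 66.6748; c·n₁/n = 29·207/412 = 14.5704
Stratum 3 (≥ Bachelor's): n₁ = 301, n₀ = 399, n = 700; a·n₀/n = 158·399/700 = 90.0600; c·n₁/n = 145·301/700 = 62.3500
RR_MH = (106.2047 + 66.6748 + 90.0600) / (60.1014 + 14.5704 + 62.3500) = 262.9395 / 137.0218 = 1.91896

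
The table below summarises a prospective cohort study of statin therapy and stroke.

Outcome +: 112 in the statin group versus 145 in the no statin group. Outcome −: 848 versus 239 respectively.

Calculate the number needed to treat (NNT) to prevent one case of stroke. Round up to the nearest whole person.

Risk in treated group = 112/960 = 0.11667; risk in control = 145/384 = 0.37760.
Absolute risk reduction = 0.37760 − 0.11667 = 0.26094
NNT = 1 / ARR = 1 / 0.26094 = 3.832 → round up → 4

4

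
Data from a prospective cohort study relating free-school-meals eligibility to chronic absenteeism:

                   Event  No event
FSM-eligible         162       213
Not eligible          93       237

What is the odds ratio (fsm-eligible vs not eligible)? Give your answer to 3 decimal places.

1.938

Cells: a = 162, b = 213, c = 93, d = 237.
OR = (a·d)/(b·c) = (162 × 237) / (213 × 93) = 38394 / 19809 = 1.93821
The odds of chronic absenteeism are about 1.94 times as high in the fsm-eligible group.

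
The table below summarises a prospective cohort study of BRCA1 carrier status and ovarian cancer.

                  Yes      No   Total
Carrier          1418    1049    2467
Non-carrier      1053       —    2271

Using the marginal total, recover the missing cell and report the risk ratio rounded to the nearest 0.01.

The missing cell is in the unexposed row: 2271 − 1053 = 1218.
So a = 1418, b = 1049, c = 1053, d = 1218.
RR = [a/(a+b)] / [c/(c+d)] = (1418/2467) / (1053/2271) = 0.57479/0.46367 = 1.23964

1.24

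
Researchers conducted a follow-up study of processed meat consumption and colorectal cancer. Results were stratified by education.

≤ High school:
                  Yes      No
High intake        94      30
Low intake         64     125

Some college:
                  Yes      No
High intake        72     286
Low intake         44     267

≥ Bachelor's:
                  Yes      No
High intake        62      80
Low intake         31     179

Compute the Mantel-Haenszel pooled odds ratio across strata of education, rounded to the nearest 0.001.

3.057

OR_MH = Σ(aᵢdᵢ/nᵢ) / Σ(bᵢcᵢ/nᵢ), where nᵢ is the stratum total.
Stratum 1 (≤ High school): n = 313; a·d/n = 94·125/313 = 37.5399; b·c/n = 30·64/313 = 6.1342
Stratum 2 (Some college): n = 669; a·d/n = 72·267/669 = 28.7354; b·c/n = 286·44/669 = 18.8102
Stratum 3 (≥ Bachelor's): n = 352; a·d/n = 62·179/352 = 31.5284; b·c/n = 80·31/352 = 7.0455
OR_MH = (37.5399 + 28.7354 + 31.5284) / (6.1342 + 18.8102 + 7.0455) = 97.8038 / 31.9898 = 3.05734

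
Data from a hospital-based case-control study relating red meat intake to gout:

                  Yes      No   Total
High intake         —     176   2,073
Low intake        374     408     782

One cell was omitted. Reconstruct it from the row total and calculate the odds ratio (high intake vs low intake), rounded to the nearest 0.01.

The missing cell is in the exposed row: 2073 − 176 = 1897.
So a = 1897, b = 176, c = 374, d = 408.
OR = (a·d)/(b·c) = (1897 × 408) / (176 × 374) = 773976 / 65824 = 11.75826

11.76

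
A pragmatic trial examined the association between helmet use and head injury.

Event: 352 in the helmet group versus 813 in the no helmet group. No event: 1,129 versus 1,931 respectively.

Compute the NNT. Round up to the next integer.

Risk in treated group = 352/1481 = 0.23768; risk in control = 813/2744 = 0.29628.
Absolute risk reduction = 0.29628 − 0.23768 = 0.05861
NNT = 1 / ARR = 1 / 0.05861 = 17.063 → round up → 18

18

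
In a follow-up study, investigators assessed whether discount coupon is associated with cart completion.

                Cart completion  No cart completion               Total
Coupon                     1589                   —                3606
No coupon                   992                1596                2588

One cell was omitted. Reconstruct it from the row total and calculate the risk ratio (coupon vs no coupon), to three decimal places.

The missing cell is in the exposed row: 3606 − 1589 = 2017.
So a = 1589, b = 2017, c = 992, d = 1596.
RR = [a/(a+b)] / [c/(c+d)] = (1589/3606) / (992/2588) = 0.44065/0.38331 = 1.14961

1.150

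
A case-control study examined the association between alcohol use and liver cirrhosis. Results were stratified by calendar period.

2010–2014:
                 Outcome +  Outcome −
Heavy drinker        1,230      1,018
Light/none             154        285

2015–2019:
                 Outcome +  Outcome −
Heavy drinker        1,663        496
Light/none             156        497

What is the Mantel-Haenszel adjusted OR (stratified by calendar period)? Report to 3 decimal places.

OR_MH = Σ(aᵢdᵢ/nᵢ) / Σ(bᵢcᵢ/nᵢ), where nᵢ is the stratum total.
Stratum 1 (2010–2014): n = 2687; a·d/n = 1230·285/2687 = 130.4615; b·c/n = 1018·154/2687 = 58.3446
Stratum 2 (2015–2019): n = 2812; a·d/n = 1663·497/2812 = 293.9228; b·c/n = 496·156/2812 = 27.5164
OR_MH = (130.4615 + 293.9228) / (58.3446 + 27.5164) = 424.3843 / 85.8610 = 4.94269

4.943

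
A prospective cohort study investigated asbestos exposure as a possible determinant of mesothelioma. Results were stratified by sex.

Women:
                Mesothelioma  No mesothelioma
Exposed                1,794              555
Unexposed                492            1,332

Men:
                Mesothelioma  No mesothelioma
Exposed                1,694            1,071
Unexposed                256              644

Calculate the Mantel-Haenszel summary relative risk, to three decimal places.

2.553

RR_MH = Σ(aᵢ·n₀ᵢ/nᵢ) / Σ(cᵢ·n₁ᵢ/nᵢ), with n₁ᵢ = aᵢ+bᵢ (exposed), n₀ᵢ = cᵢ+dᵢ (unexposed), nᵢ = n₁ᵢ+n₀ᵢ.
Stratum 1 (Women): n₁ = 2349, n₀ = 1824, n = 4173; a·n₀/n = 1794·1824/4173 = 784.1495; c·n₁/n = 492·2349/4173 = 276.9490
Stratum 2 (Men): n₁ = 2765, n₀ = 900, n = 3665; a·n₀/n = 1694·900/3665 = 415.9891; c·n₁/n = 256·2765/3665 = 193.1351
RR_MH = (784.1495 + 415.9891) / (276.9490 + 193.1351) = 1200.1386 / 470.0840 = 2.55303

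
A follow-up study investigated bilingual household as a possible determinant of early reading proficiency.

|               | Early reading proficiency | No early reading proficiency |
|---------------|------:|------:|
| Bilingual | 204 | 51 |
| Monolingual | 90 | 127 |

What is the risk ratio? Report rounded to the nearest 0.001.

Cells: a = 204, b = 51, c = 90, d = 127.
Risk in exposed = 204/255 = 0.80000; risk in unexposed = 90/217 = 0.41475.
RR = 0.80000 / 0.41475 = 1.92889
The risk among the exposed is 1.93 times that among the unexposed.

1.929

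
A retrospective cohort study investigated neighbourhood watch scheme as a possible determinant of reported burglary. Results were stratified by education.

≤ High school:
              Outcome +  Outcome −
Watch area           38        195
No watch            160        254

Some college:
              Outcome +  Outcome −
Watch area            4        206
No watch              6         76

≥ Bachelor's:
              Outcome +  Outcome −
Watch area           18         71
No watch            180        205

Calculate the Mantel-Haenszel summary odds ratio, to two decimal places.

OR_MH = Σ(aᵢdᵢ/nᵢ) / Σ(bᵢcᵢ/nᵢ), where nᵢ is the stratum total.
Stratum 1 (≤ High school): n = 647; a·d/n = 38·254/647 = 14.9181; b·c/n = 195·160/647 = 48.2226
Stratum 2 (Some college): n = 292; a·d/n = 4·76/292 = 1.0411; b·c/n = 206·6/292 = 4.2329
Stratum 3 (≥ Bachelor's): n = 474; a·d/n = 18·205/474 = 7.7848; b·c/n = 71·180/474 = 26.9620
OR_MH = (14.9181 + 1.0411 + 7.7848) / (48.2226 + 4.2329 + 26.9620) = 23.7440 / 79.4175 = 0.29898

0.30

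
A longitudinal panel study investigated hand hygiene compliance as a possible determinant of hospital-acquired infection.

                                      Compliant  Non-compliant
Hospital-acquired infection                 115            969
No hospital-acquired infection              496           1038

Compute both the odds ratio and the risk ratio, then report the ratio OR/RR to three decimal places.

Reading the table with exposure as columns: a = 115 (Compliant, case), b = 496 (Compliant, non-case), c = 969 (Non-compliant, case), d = 1038.
OR = (115·1038)/(496·969) = 119370/480624 = 0.24836
Risk in exposed = 115/611 = 0.18822; risk in unexposed = 969/2007 = 0.48281; RR = 0.38983
OR/RR = 0.24836 / 0.38983 = 0.63710
The outcome is not rare, so the OR lies further from 1 than the RR.

0.637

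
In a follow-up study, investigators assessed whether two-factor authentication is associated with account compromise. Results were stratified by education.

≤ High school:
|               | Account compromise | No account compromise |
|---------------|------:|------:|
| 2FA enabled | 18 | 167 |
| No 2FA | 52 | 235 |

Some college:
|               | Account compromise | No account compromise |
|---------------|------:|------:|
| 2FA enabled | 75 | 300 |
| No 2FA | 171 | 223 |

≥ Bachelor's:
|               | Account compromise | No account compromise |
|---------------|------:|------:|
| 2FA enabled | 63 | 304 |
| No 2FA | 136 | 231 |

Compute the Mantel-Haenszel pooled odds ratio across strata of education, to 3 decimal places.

OR_MH = Σ(aᵢdᵢ/nᵢ) / Σ(bᵢcᵢ/nᵢ), where nᵢ is the stratum total.
Stratum 1 (≤ High school): n = 472; a·d/n = 18·235/472 = 8.9619; b·c/n = 167·52/472 = 18.3983
Stratum 2 (Some college): n = 769; a·d/n = 75·223/769 = 21.7490; b·c/n = 300·171/769 = 66.7100
Stratum 3 (≥ Bachelor's): n = 734; a·d/n = 63·231/734 = 19.8270; b·c/n = 304·136/734 = 56.3270
OR_MH = (8.9619 + 21.7490 + 19.8270) / (18.3983 + 66.7100 + 56.3270) = 50.5379 / 141.4353 = 0.35732

0.357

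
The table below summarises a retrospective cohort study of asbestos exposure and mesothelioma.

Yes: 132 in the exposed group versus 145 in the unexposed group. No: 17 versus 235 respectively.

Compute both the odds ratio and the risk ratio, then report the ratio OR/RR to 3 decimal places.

5.420

From the description: a = 132, b = 17, c = 145, d = 235.
OR = (132·235)/(17·145) = 31020/2465 = 12.58418
Risk in exposed = 132/149 = 0.88591; risk in unexposed = 145/380 = 0.38158; RR = 2.32168
OR/RR = 12.58418 / 2.32168 = 5.42028
The outcome is not rare, so the OR lies further from 1 than the RR.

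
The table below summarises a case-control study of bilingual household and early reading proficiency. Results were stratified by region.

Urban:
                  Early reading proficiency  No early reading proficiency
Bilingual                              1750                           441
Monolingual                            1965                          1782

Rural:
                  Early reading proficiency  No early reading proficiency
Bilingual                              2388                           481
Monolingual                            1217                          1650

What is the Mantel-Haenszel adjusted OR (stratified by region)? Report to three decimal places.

4.888

OR_MH = Σ(aᵢdᵢ/nᵢ) / Σ(bᵢcᵢ/nᵢ), where nᵢ is the stratum total.
Stratum 1 (Urban): n = 5938; a·d/n = 1750·1782/5938 = 525.1768; b·c/n = 441·1965/5938 = 145.9355
Stratum 2 (Rural): n = 5736; a·d/n = 2388·1650/5736 = 686.9247; b·c/n = 481·1217/5736 = 102.0532
OR_MH = (525.1768 + 686.9247) / (145.9355 + 102.0532) = 1212.1015 / 247.9887 = 4.88773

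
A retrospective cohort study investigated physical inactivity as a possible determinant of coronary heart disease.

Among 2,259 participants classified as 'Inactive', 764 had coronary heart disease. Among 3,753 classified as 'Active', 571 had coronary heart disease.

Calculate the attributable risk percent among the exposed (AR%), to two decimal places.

55.01

From the description: a = 764, b = 1495, c = 571, d = 3182.
Risk in exposed = 764/2259 = 0.33820; risk in unexposed = 571/3753 = 0.15214.
RR = 0.33820/0.15214 = 2.22290
AR% = (RR − 1)/RR × 100 = (2.22290 − 1)/2.22290 × 100 = 55.0137%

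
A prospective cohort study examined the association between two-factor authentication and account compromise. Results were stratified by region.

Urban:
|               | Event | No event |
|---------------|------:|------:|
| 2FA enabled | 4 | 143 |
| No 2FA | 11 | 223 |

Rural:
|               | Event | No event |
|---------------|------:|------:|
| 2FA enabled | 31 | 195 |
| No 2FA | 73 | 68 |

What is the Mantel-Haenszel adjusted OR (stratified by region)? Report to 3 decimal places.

0.188

OR_MH = Σ(aᵢdᵢ/nᵢ) / Σ(bᵢcᵢ/nᵢ), where nᵢ is the stratum total.
Stratum 1 (Urban): n = 381; a·d/n = 4·223/381 = 2.3412; b·c/n = 143·11/381 = 4.1286
Stratum 2 (Rural): n = 367; a·d/n = 31·68/367 = 5.7439; b·c/n = 195·73/367 = 38.7875
OR_MH = (2.3412 + 5.7439) / (4.1286 + 38.7875) = 8.0851 / 42.9161 = 0.18839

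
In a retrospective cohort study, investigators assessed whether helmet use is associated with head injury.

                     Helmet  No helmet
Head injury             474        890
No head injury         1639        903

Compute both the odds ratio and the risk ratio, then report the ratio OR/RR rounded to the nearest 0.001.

Reading the table with exposure as columns: a = 474 (Helmet, case), b = 1639 (Helmet, non-case), c = 890 (No helmet, case), d = 903.
OR = (474·903)/(1639·890) = 428022/1458710 = 0.29343
Risk in exposed = 474/2113 = 0.22433; risk in unexposed = 890/1793 = 0.49637; RR = 0.45193
OR/RR = 0.29343 / 0.45193 = 0.64927
The outcome is not rare, so the OR lies further from 1 than the RR.

0.649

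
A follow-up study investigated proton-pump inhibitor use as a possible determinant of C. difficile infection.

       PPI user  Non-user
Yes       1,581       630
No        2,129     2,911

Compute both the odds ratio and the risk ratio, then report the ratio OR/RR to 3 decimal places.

Reading the table with exposure as columns: a = 1581 (PPI user, case), b = 2129 (PPI user, non-case), c = 630 (Non-user, case), d = 2911.
OR = (1581·2911)/(2129·630) = 4602291/1341270 = 3.43129
Risk in exposed = 1581/3710 = 0.42615; risk in unexposed = 630/3541 = 0.17792; RR = 2.39521
OR/RR = 3.43129 / 2.39521 = 1.43257
The outcome is not rare, so the OR lies further from 1 than the RR.

1.433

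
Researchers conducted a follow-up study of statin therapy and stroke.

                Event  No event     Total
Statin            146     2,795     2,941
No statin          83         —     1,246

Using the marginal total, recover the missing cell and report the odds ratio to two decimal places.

The missing cell is in the unexposed row: 1246 − 83 = 1163.
So a = 146, b = 2795, c = 83, d = 1163.
OR = (a·d)/(b·c) = (146 × 1163) / (2795 × 83) = 169798 / 231985 = 0.73194

0.73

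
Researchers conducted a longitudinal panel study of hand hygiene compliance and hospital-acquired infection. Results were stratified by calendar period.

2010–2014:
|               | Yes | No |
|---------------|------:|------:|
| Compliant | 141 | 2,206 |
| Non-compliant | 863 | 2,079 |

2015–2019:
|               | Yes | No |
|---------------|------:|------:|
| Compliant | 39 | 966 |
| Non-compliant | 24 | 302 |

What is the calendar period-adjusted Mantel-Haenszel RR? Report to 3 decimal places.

RR_MH = Σ(aᵢ·n₀ᵢ/nᵢ) / Σ(cᵢ·n₁ᵢ/nᵢ), with n₁ᵢ = aᵢ+bᵢ (exposed), n₀ᵢ = cᵢ+dᵢ (unexposed), nᵢ = n₁ᵢ+n₀ᵢ.
Stratum 1 (2010–2014): n₁ = 2347, n₀ = 2942, n = 5289; a·n₀/n = 141·2942/5289 = 78.4311; c·n₁/n = 863·2347/5289 = 382.9573
Stratum 2 (2015–2019): n₁ = 1005, n₀ = 326, n = 1331; a·n₀/n = 39·326/1331 = 9.5522; c·n₁/n = 24·1005/1331 = 18.1217
RR_MH = (78.4311 + 9.5522) / (382.9573 + 18.1217) = 87.9833 / 401.0790 = 0.21937

0.219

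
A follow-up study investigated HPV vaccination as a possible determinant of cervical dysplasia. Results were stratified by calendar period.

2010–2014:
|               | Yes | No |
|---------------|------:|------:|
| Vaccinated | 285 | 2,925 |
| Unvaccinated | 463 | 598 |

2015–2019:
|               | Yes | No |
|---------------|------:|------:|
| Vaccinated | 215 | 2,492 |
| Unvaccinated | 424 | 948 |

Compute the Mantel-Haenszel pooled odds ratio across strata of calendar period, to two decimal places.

0.16

OR_MH = Σ(aᵢdᵢ/nᵢ) / Σ(bᵢcᵢ/nᵢ), where nᵢ is the stratum total.
Stratum 1 (2010–2014): n = 4271; a·d/n = 285·598/4271 = 39.9040; b·c/n = 2925·463/4271 = 317.0862
Stratum 2 (2015–2019): n = 4079; a·d/n = 215·948/4079 = 49.9681; b·c/n = 2492·424/4079 = 259.0360
OR_MH = (39.9040 + 49.9681) / (317.0862 + 259.0360) = 89.8721 / 576.1222 = 0.15599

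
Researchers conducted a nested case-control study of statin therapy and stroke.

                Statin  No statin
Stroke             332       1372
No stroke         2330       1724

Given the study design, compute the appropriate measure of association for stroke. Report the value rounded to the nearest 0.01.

0.18

Reading the table with exposure as columns: a = 332 (Statin, case), b = 2330 (Statin, non-case), c = 1372 (No statin, case), d = 1724.
This is a nested case-control study: participants were sampled on outcome status, so risks in the source population cannot be estimated directly — relative risk is not valid here. The odds ratio is the appropriate measure.
OR = (a·d)/(b·c) = (332 × 1724) / (2330 × 1372) = 572368 / 3196760 = 0.17905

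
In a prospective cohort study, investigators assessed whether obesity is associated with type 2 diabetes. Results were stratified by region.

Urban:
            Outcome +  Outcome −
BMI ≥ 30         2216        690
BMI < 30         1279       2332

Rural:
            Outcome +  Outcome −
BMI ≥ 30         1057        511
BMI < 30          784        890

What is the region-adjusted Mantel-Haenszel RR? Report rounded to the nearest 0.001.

RR_MH = Σ(aᵢ·n₀ᵢ/nᵢ) / Σ(cᵢ·n₁ᵢ/nᵢ), with n₁ᵢ = aᵢ+bᵢ (exposed), n₀ᵢ = cᵢ+dᵢ (unexposed), nᵢ = n₁ᵢ+n₀ᵢ.
Stratum 1 (Urban): n₁ = 2906, n₀ = 3611, n = 6517; a·n₀/n = 2216·3611/6517 = 1227.8619; c·n₁/n = 1279·2906/6517 = 570.3198
Stratum 2 (Rural): n₁ = 1568, n₀ = 1674, n = 3242; a·n₀/n = 1057·1674/3242 = 545.7798; c·n₁/n = 784·1568/3242 = 379.1832
RR_MH = (1227.8619 + 545.7798) / (570.3198 + 379.1832) = 1773.6417 / 949.5030 = 1.86797

1.868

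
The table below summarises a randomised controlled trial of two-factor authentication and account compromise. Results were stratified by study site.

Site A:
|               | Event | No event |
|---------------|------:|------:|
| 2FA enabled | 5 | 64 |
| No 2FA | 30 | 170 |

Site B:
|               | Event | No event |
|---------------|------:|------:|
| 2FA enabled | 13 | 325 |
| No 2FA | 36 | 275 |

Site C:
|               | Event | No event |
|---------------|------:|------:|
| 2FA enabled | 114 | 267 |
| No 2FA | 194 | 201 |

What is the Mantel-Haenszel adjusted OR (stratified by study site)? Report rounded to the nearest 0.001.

0.416

OR_MH = Σ(aᵢdᵢ/nᵢ) / Σ(bᵢcᵢ/nᵢ), where nᵢ is the stratum total.
Stratum 1 (Site A): n = 269; a·d/n = 5·170/269 = 3.1599; b·c/n = 64·30/269 = 7.1375
Stratum 2 (Site B): n = 649; a·d/n = 13·275/649 = 5.5085; b·c/n = 325·36/649 = 18.0277
Stratum 3 (Site C): n = 776; a·d/n = 114·201/776 = 29.5284; b·c/n = 267·194/776 = 66.7500
OR_MH = (3.1599 + 5.5085 + 29.5284) / (7.1375 + 18.0277 + 66.7500) = 38.1967 / 91.9153 = 0.41556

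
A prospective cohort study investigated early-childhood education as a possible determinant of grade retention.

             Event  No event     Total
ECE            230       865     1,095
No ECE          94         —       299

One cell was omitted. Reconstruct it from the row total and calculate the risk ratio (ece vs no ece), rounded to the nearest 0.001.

0.668

The missing cell is in the unexposed row: 299 − 94 = 205.
So a = 230, b = 865, c = 94, d = 205.
RR = [a/(a+b)] / [c/(c+d)] = (230/1095) / (94/299) = 0.21005/0.31438 = 0.66812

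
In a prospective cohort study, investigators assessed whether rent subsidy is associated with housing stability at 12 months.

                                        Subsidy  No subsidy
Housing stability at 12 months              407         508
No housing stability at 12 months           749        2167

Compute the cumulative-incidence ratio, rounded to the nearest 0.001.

Reading the table with exposure as columns: a = 407 (Subsidy, case), b = 749 (Subsidy, non-case), c = 508 (No subsidy, case), d = 2167.
Risk in exposed = 407/1156 = 0.35208; risk in unexposed = 508/2675 = 0.18991.
RR = 0.35208 / 0.18991 = 1.85394
The risk among the exposed is 1.85 times that among the unexposed.

1.854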